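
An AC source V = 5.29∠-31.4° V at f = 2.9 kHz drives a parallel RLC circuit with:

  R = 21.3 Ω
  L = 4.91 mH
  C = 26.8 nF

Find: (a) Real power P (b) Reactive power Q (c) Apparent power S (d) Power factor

Step 1 — Angular frequency: ω = 2π·f = 2π·2900 = 1.822e+04 rad/s.
Step 2 — Component impedances:
  R: Z = R = 21.3 Ω
  L: Z = jωL = j·1.822e+04·0.00491 = 0 + j89.47 Ω
  C: Z = 1/(jωC) = -j/(ω·C) = 0 - j2048 Ω
Step 3 — Parallel combination: 1/Z_total = 1/R + 1/L + 1/C; Z_total = 20.25 + j4.611 Ω = 20.77∠12.8° Ω.
Step 4 — Source phasor: V = 5.29∠-31.4° V = 4.515 - j2.756 V.
Step 5 — Current: I = V / Z = 0.1825 - j0.1777 A = 0.2547∠-44.2° A.
Step 6 — Complex power: S = V·I* = 1.314 + j0.2991 VA.
Step 7 — Real power: P = Re(S) = 1.314 W.
Step 8 — Reactive power: Q = Im(S) = 0.2991 VAR.
Step 9 — Apparent power: |S| = 1.347 VA.
Step 10 — Power factor: PF = P/|S| = 0.975 (lagging).

(a) P = 1.314 W  (b) Q = 0.2991 VAR  (c) S = 1.347 VA  (d) PF = 0.975 (lagging)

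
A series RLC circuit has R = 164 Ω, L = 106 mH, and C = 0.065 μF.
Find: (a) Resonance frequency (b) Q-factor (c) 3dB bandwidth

Step 1 — Resonance condition Im(Z)=0 gives ω₀ = 1/√(LC).
Step 2 — ω₀ = 1/√(0.106·6.5e-08) = 1.205e+04 rad/s.
Step 3 — f₀ = ω₀/(2π) = 1917 Hz.
Step 4 — Series Q: Q = ω₀L/R = 1.205e+04·0.106/164 = 7.787.
Step 5 — 3dB bandwidth: Δω = ω₀/Q = 1547 rad/s; BW = Δω/(2π) = 246.2 Hz.

(a) f₀ = 1917 Hz  (b) Q = 7.787  (c) BW = 246.2 Hz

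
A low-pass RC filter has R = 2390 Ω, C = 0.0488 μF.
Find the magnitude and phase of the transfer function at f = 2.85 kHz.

Step 1 — Angular frequency: ω = 2π·2850 = 1.791e+04 rad/s.
Step 2 — Transfer function: H(jω) = 1/(1 + jωRC).
Step 3 — Denominator: 1 + jωRC = 1 + j·1.791e+04·2390·4.88e-08 = 1 + j2.089.
Step 4 — H = 0.1865 - j0.3895.
Step 5 — Magnitude: |H| = 0.4319 (-7.3 dB); phase: φ = -64.4°.

|H| = 0.4319 (-7.3 dB), φ = -64.4°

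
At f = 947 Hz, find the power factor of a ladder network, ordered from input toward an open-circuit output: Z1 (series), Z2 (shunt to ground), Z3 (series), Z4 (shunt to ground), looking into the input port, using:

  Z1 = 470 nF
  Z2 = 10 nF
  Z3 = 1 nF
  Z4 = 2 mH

Step 1 — Angular frequency: ω = 2π·f = 2π·947 = 5950 rad/s.
Step 2 — Component impedances:
  Z1: Z = 1/(jωC) = -j/(ω·C) = 0 - j357.6 Ω
  Z2: Z = 1/(jωC) = -j/(ω·C) = 0 - j1.681e+04 Ω
  Z3: Z = 1/(jωC) = -j/(ω·C) = 0 - j1.681e+05 Ω
  Z4: Z = jωL = j·5950·0.002 = 0 + j11.9 Ω
Step 3 — Ladder network (open output): work backward from the far end, alternating series and parallel combinations. Z_in = 0 - j1.564e+04 Ω = 1.564e+04∠-90.0° Ω.
Step 4 — Power factor: PF = cos(φ) = Re(Z)/|Z| = 0/1.564e+04 = 0.
Step 5 — Type: Im(Z) = -1.564e+04 ⇒ leading (phase φ = -90.0°).

PF = 0 (leading, φ = -90.0°)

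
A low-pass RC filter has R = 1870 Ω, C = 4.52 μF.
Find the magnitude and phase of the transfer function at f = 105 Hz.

Step 1 — Angular frequency: ω = 2π·105 = 659.7 rad/s.
Step 2 — Transfer function: H(jω) = 1/(1 + jωRC).
Step 3 — Denominator: 1 + jωRC = 1 + j·659.7·1870·4.52e-06 = 1 + j5.576.
Step 4 — H = 0.03116 - j0.1737.
Step 5 — Magnitude: |H| = 0.1765 (-15.1 dB); phase: φ = -79.8°.

|H| = 0.1765 (-15.1 dB), φ = -79.8°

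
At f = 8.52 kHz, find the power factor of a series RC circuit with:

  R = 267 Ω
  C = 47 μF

Step 1 — Angular frequency: ω = 2π·f = 2π·8520 = 5.353e+04 rad/s.
Step 2 — Component impedances:
  R: Z = R = 267 Ω
  C: Z = 1/(jωC) = -j/(ω·C) = 0 - j0.3975 Ω
Step 3 — Series combination: Z_total = R + C = 267 - j0.3975 Ω = 267∠-0.1° Ω.
Step 4 — Power factor: PF = cos(φ) = Re(Z)/|Z| = 267/267 = 1.
Step 5 — Type: Im(Z) = -0.3975 ⇒ leading (phase φ = -0.1°).

PF = 1 (leading, φ = -0.1°)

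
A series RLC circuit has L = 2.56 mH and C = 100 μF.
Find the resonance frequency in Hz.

Step 1 — Resonance condition Im(Z)=0 gives ω₀ = 1/√(LC).
Step 2 — ω₀ = 1/√(0.00256·0.0001) = 1976 rad/s.
Step 3 — f₀ = ω₀/(2π) = 314.6 Hz.

f₀ = 314.6 Hz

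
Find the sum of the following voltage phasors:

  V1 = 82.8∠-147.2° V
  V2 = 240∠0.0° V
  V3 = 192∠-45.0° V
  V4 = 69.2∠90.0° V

Step 1 — Convert each phasor to rectangular form:
  V1 = 82.8·(cos(-147.2°) + j·sin(-147.2°)) = -69.6 - j44.85 V
  V2 = 240·(cos(0.0°) + j·sin(0.0°)) = 240 V
  V3 = 192·(cos(-45.0°) + j·sin(-45.0°)) = 135.8 - j135.8 V
  V4 = 69.2·(cos(90.0°) + j·sin(90.0°)) = 0 + j69.2 V
Step 2 — Sum components: V_total = 306.2 - j111.4 V.
Step 3 — Convert to polar: |V_total| = 325.8 V, ∠V_total = -20.0°.

V_total = 325.8∠-20.0° V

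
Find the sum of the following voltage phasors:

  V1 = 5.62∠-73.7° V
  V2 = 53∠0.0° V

Step 1 — Convert each phasor to rectangular form:
  V1 = 5.62·(cos(-73.7°) + j·sin(-73.7°)) = 1.577 - j5.394 V
  V2 = 53·(cos(0.0°) + j·sin(0.0°)) = 53 V
Step 2 — Sum components: V_total = 54.58 - j5.394 V.
Step 3 — Convert to polar: |V_total| = 54.84 V, ∠V_total = -5.6°.

V_total = 54.84∠-5.6° V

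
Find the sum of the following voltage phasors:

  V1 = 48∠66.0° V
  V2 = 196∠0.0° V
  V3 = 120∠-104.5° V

Step 1 — Convert each phasor to rectangular form:
  V1 = 48·(cos(66.0°) + j·sin(66.0°)) = 19.52 + j43.85 V
  V2 = 196·(cos(0.0°) + j·sin(0.0°)) = 196 V
  V3 = 120·(cos(-104.5°) + j·sin(-104.5°)) = -30.05 - j116.2 V
Step 2 — Sum components: V_total = 185.5 - j72.33 V.
Step 3 — Convert to polar: |V_total| = 199.1 V, ∠V_total = -21.3°.

V_total = 199.1∠-21.3° V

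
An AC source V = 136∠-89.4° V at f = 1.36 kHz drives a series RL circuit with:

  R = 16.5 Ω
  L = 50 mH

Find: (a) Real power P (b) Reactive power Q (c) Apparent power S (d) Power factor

Step 1 — Angular frequency: ω = 2π·f = 2π·1360 = 8545 rad/s.
Step 2 — Component impedances:
  R: Z = R = 16.5 Ω
  L: Z = jωL = j·8545·0.05 = 0 + j427.3 Ω
Step 3 — Series combination: Z_total = R + L = 16.5 + j427.3 Ω = 427.6∠87.8° Ω.
Step 4 — Source phasor: V = 136∠-89.4° V = 1.424 - j136 V.
Step 5 — Current: I = V / Z = -0.3177 - j0.0156 A = 0.3181∠-177.2° A.
Step 6 — Complex power: S = V·I* = 1.669 + j43.23 VA.
Step 7 — Real power: P = Re(S) = 1.669 W.
Step 8 — Reactive power: Q = Im(S) = 43.23 VAR.
Step 9 — Apparent power: |S| = 43.26 VA.
Step 10 — Power factor: PF = P/|S| = 0.03859 (lagging).

(a) P = 1.669 W  (b) Q = 43.23 VAR  (c) S = 43.26 VA  (d) PF = 0.03859 (lagging)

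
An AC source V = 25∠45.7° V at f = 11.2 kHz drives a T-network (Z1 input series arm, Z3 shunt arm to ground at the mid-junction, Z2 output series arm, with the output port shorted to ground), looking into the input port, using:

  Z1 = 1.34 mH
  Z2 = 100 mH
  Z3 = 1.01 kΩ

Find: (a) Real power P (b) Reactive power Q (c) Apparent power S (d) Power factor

Step 1 — Angular frequency: ω = 2π·f = 2π·1.12e+04 = 7.037e+04 rad/s.
Step 2 — Component impedances:
  Z1: Z = jωL = j·7.037e+04·0.00134 = 0 + j94.3 Ω
  Z2: Z = jωL = j·7.037e+04·0.1 = 0 + j7037 Ω
  Z3: Z = R = 1010 Ω
Step 3 — With the output port shorted to ground, the output series arm Z2 runs from the junction to ground; the shunt arm Z3 also runs from the junction to ground. They appear in parallel: Z3 || Z2 = 989.6 + j142 Ω.
Step 4 — Series with input arm Z1: Z_in = Z1 + (Z3 || Z2) = 989.6 + j236.3 Ω = 1017∠13.4° Ω.
Step 5 — Source phasor: V = 25∠45.7° V = 17.46 + j17.89 V.
Step 6 — Current: I = V / Z = 0.02078 + j0.01312 A = 0.02457∠32.3° A.
Step 7 — Complex power: S = V·I* = 0.5975 + j0.1427 VA.
Step 8 — Real power: P = Re(S) = 0.5975 W.
Step 9 — Reactive power: Q = Im(S) = 0.1427 VAR.
Step 10 — Apparent power: |S| = 0.6143 VA.
Step 11 — Power factor: PF = P/|S| = 0.9726 (lagging).

(a) P = 0.5975 W  (b) Q = 0.1427 VAR  (c) S = 0.6143 VA  (d) PF = 0.9726 (lagging)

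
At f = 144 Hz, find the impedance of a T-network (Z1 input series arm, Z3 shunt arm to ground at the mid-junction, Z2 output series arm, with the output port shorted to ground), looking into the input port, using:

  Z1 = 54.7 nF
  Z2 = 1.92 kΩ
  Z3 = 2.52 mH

Step 1 — Angular frequency: ω = 2π·f = 2π·144 = 904.8 rad/s.
Step 2 — Component impedances:
  Z1: Z = 1/(jωC) = -j/(ω·C) = 0 - j2.021e+04 Ω
  Z2: Z = R = 1920 Ω
  Z3: Z = jωL = j·904.8·0.00252 = 0 + j2.28 Ω
Step 3 — With the output port shorted to ground, the output series arm Z2 runs from the junction to ground; the shunt arm Z3 also runs from the junction to ground. They appear in parallel: Z3 || Z2 = 0.002708 + j2.28 Ω.
Step 4 — Series with input arm Z1: Z_in = Z1 + (Z3 || Z2) = 0.002708 - j2.02e+04 Ω = 2.02e+04∠-90.0° Ω.

Z = 0.002708 - j2.02e+04 Ω = 2.02e+04∠-90.0° Ω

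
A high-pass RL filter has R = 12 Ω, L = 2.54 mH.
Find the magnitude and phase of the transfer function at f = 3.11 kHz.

Step 1 — Angular frequency: ω = 2π·3110 = 1.954e+04 rad/s.
Step 2 — Transfer function: H(jω) = jωL/(R + jωL).
Step 3 — Numerator jωL = j·49.63; denominator R + jωL = 12 + j49.63.
Step 4 — H = 0.9448 + j0.2284.
Step 5 — Magnitude: |H| = 0.972 (-0.2 dB); phase: φ = 13.6°.

|H| = 0.972 (-0.2 dB), φ = 13.6°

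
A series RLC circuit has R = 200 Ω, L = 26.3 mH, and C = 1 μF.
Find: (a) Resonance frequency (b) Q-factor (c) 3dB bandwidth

Step 1 — Resonance condition Im(Z)=0 gives ω₀ = 1/√(LC).
Step 2 — ω₀ = 1/√(0.0263·1e-06) = 6166 rad/s.
Step 3 — f₀ = ω₀/(2π) = 981.4 Hz.
Step 4 — Series Q: Q = ω₀L/R = 6166·0.0263/200 = 0.8109.
Step 5 — 3dB bandwidth: Δω = ω₀/Q = 7605 rad/s; BW = Δω/(2π) = 1210 Hz.

(a) f₀ = 981.4 Hz  (b) Q = 0.8109  (c) BW = 1210 Hz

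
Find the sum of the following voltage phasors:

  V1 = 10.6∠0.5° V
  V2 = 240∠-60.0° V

Step 1 — Convert each phasor to rectangular form:
  V1 = 10.6·(cos(0.5°) + j·sin(0.5°)) = 10.6 + j0.0925 V
  V2 = 240·(cos(-60.0°) + j·sin(-60.0°)) = 120 - j207.8 V
Step 2 — Sum components: V_total = 130.6 - j207.8 V.
Step 3 — Convert to polar: |V_total| = 245.4 V, ∠V_total = -57.8°.

V_total = 245.4∠-57.8° V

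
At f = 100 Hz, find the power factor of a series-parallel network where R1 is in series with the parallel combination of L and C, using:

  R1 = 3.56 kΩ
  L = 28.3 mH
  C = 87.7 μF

Step 1 — Angular frequency: ω = 2π·f = 2π·100 = 628.3 rad/s.
Step 2 — Component impedances:
  R1: Z = R = 3560 Ω
  L: Z = jωL = j·628.3·0.0283 = 0 + j17.78 Ω
  C: Z = 1/(jωC) = -j/(ω·C) = 0 - j18.15 Ω
Step 3 — Parallel branch: L || C = 1/(1/L + 1/C) = 0 + j881.1 Ω.
Step 4 — Series with R1: Z_total = R1 + (L || C) = 3560 + j881.1 Ω = 3667∠13.9° Ω.
Step 5 — Power factor: PF = cos(φ) = Re(Z)/|Z| = 3560/3667.4 = 0.9707.
Step 6 — Type: Im(Z) = 881.1 ⇒ lagging (phase φ = 13.9°).

PF = 0.9707 (lagging, φ = 13.9°)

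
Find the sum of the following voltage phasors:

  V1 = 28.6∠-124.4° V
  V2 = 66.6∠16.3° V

Step 1 — Convert each phasor to rectangular form:
  V1 = 28.6·(cos(-124.4°) + j·sin(-124.4°)) = -16.16 - j23.6 V
  V2 = 66.6·(cos(16.3°) + j·sin(16.3°)) = 63.92 + j18.69 V
Step 2 — Sum components: V_total = 47.76 - j4.906 V.
Step 3 — Convert to polar: |V_total| = 48.02 V, ∠V_total = -5.9°.

V_total = 48.02∠-5.9° V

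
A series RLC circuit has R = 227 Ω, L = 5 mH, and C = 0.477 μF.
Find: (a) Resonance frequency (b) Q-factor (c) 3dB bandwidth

Step 1 — Resonance condition Im(Z)=0 gives ω₀ = 1/√(LC).
Step 2 — ω₀ = 1/√(0.005·4.77e-07) = 2.048e+04 rad/s.
Step 3 — f₀ = ω₀/(2π) = 3259 Hz.
Step 4 — Series Q: Q = ω₀L/R = 2.048e+04·0.005/227 = 0.451.
Step 5 — 3dB bandwidth: Δω = ω₀/Q = 4.54e+04 rad/s; BW = Δω/(2π) = 7226 Hz.

(a) f₀ = 3259 Hz  (b) Q = 0.451  (c) BW = 7226 Hz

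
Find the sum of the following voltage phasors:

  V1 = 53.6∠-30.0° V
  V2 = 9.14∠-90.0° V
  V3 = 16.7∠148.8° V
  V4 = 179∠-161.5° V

Step 1 — Convert each phasor to rectangular form:
  V1 = 53.6·(cos(-30.0°) + j·sin(-30.0°)) = 46.42 - j26.8 V
  V2 = 9.14·(cos(-90.0°) + j·sin(-90.0°)) = 0 - j9.14 V
  V3 = 16.7·(cos(148.8°) + j·sin(148.8°)) = -14.28 + j8.651 V
  V4 = 179·(cos(-161.5°) + j·sin(-161.5°)) = -169.7 - j56.8 V
Step 2 — Sum components: V_total = -137.6 - j84.09 V.
Step 3 — Convert to polar: |V_total| = 161.3 V, ∠V_total = -148.6°.

V_total = 161.3∠-148.6° V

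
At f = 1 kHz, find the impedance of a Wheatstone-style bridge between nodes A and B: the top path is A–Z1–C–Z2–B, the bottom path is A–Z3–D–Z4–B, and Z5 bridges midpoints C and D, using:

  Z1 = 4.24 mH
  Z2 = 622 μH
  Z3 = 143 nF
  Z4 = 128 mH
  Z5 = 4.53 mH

Step 1 — Angular frequency: ω = 2π·f = 2π·1000 = 6283 rad/s.
Step 2 — Component impedances:
  Z1: Z = jωL = j·6283·0.00424 = 0 + j26.64 Ω
  Z2: Z = jωL = j·6283·0.000622 = 0 + j3.908 Ω
  Z3: Z = 1/(jωC) = -j/(ω·C) = 0 - j1113 Ω
  Z4: Z = jωL = j·6283·0.128 = 0 + j804.2 Ω
  Z5: Z = jωL = j·6283·0.00453 = 0 + j28.46 Ω
Step 3 — Bridge requires nodal analysis (the Z5 bridge couples midpoints C and D, so the two paths cannot be reduced to a simple series/parallel combination). Setting node B to ground and injecting 1 A at node A, the 3-node admittance system at A, C, D solves to V_A = Z_AB = 0 + j31.21 Ω = 31.21∠90.0° Ω.

Z = 0 + j31.21 Ω = 31.21∠90.0° Ω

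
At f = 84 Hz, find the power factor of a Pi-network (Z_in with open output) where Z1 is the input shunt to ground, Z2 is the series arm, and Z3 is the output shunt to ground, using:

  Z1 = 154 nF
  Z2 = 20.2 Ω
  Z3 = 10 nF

Step 1 — Angular frequency: ω = 2π·f = 2π·84 = 527.8 rad/s.
Step 2 — Component impedances:
  Z1: Z = 1/(jωC) = -j/(ω·C) = 0 - j1.23e+04 Ω
  Z2: Z = R = 20.2 Ω
  Z3: Z = 1/(jωC) = -j/(ω·C) = 0 - j1.895e+05 Ω
Step 3 — With open output, the series arm Z2 and the output shunt Z3 appear in series to ground: Z2 + Z3 = 20.2 - j1.895e+05 Ω.
Step 4 — Parallel with input shunt Z1: Z_in = Z1 || (Z2 + Z3) = 0.0751 - j1.155e+04 Ω = 1.155e+04∠-90.0° Ω.
Step 5 — Power factor: PF = cos(φ) = Re(Z)/|Z| = 0.075104/11553 = 6.501e-06.
Step 6 — Type: Im(Z) = -1.155e+04 ⇒ leading (phase φ = -90.0°).

PF = 6.501e-06 (leading, φ = -90.0°)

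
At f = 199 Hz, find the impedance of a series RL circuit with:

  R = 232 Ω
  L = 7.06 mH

Step 1 — Angular frequency: ω = 2π·f = 2π·199 = 1250 rad/s.
Step 2 — Component impedances:
  R: Z = R = 232 Ω
  L: Z = jωL = j·1250·0.00706 = 0 + j8.827 Ω
Step 3 — Series combination: Z_total = R + L = 232 + j8.827 Ω = 232.2∠2.2° Ω.

Z = 232 + j8.827 Ω = 232.2∠2.2° Ω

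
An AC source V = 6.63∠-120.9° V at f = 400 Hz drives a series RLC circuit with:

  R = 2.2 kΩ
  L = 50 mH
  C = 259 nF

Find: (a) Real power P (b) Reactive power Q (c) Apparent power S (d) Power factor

Step 1 — Angular frequency: ω = 2π·f = 2π·400 = 2513 rad/s.
Step 2 — Component impedances:
  R: Z = R = 2200 Ω
  L: Z = jωL = j·2513·0.05 = 0 + j125.7 Ω
  C: Z = 1/(jωC) = -j/(ω·C) = 0 - j1536 Ω
Step 3 — Series combination: Z_total = R + L + C = 2200 - j1411 Ω = 2613∠-32.7° Ω.
Step 4 — Source phasor: V = 6.63∠-120.9° V = -3.405 - j5.689 V.
Step 5 — Current: I = V / Z = 7.822e-05 - j0.002536 A = 0.002537∠-88.2° A.
Step 6 — Complex power: S = V·I* = 0.01416 - j0.009079 VA.
Step 7 — Real power: P = Re(S) = 0.01416 W.
Step 8 — Reactive power: Q = Im(S) = -0.009079 VAR.
Step 9 — Apparent power: |S| = 0.01682 VA.
Step 10 — Power factor: PF = P/|S| = 0.8418 (leading).

(a) P = 0.01416 W  (b) Q = -0.009079 VAR  (c) S = 0.01682 VA  (d) PF = 0.8418 (leading)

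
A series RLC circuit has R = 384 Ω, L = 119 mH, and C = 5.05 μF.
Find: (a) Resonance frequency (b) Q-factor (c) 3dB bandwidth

Step 1 — Resonance: ω₀ = 1/√(LC) = 1/√(0.119·5.05e-06) = 1290 rad/s.
Step 2 — f₀ = ω₀/(2π) = 205.3 Hz.
Step 3 — Series Q: Q = ω₀L/R = 1290·0.119/384 = 0.3998.
Step 4 — Bandwidth: Δω = ω₀/Q = 3227 rad/s; BW = Δω/(2π) = 513.6 Hz.

(a) f₀ = 205.3 Hz  (b) Q = 0.3998  (c) BW = 513.6 Hz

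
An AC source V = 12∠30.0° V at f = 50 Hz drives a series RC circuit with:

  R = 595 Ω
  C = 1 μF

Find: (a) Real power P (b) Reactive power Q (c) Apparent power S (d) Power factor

Step 1 — Angular frequency: ω = 2π·f = 2π·50 = 314.2 rad/s.
Step 2 — Component impedances:
  R: Z = R = 595 Ω
  C: Z = 1/(jωC) = -j/(ω·C) = 0 - j3183 Ω
Step 3 — Series combination: Z_total = R + C = 595 - j3183 Ω = 3238∠-79.4° Ω.
Step 4 — Source phasor: V = 12∠30.0° V = 10.39 + j6 V.
Step 5 — Current: I = V / Z = -0.001232 + j0.003495 A = 0.003706∠109.4° A.
Step 6 — Complex power: S = V·I* = 0.008171 - j0.04371 VA.
Step 7 — Real power: P = Re(S) = 0.008171 W.
Step 8 — Reactive power: Q = Im(S) = -0.04371 VAR.
Step 9 — Apparent power: |S| = 0.04447 VA.
Step 10 — Power factor: PF = P/|S| = 0.1837 (leading).

(a) P = 0.008171 W  (b) Q = -0.04371 VAR  (c) S = 0.04447 VA  (d) PF = 0.1837 (leading)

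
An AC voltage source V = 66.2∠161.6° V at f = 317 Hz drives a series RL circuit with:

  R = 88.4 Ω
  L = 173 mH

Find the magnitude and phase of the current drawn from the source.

Step 1 — Angular frequency: ω = 2π·f = 2π·317 = 1992 rad/s.
Step 2 — Component impedances:
  R: Z = R = 88.4 Ω
  L: Z = jωL = j·1992·0.173 = 0 + j344.6 Ω
Step 3 — Series combination: Z_total = R + L = 88.4 + j344.6 Ω = 355.7∠75.6° Ω.
Step 4 — Source phasor: V = 66.2∠161.6° V = -62.82 + j20.9 V.
Step 5 — Ohm's law: I = V / Z_total = (-62.82 + j20.9) / (88.4 + j344.6) = 0.01302 + j0.1856 A.
Step 6 — Convert to polar: |I| = 0.1861 A, ∠I = 86.0°.

I = 0.1861∠86.0° A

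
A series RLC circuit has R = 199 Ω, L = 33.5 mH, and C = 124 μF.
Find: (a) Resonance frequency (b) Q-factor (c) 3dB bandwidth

Step 1 — Resonance: ω₀ = 1/√(LC) = 1/√(0.0335·0.000124) = 490.6 rad/s.
Step 2 — f₀ = ω₀/(2π) = 78.09 Hz.
Step 3 — Series Q: Q = ω₀L/R = 490.6·0.0335/199 = 0.0826.
Step 4 — Bandwidth: Δω = ω₀/Q = 5940 rad/s; BW = Δω/(2π) = 945.4 Hz.

(a) f₀ = 78.09 Hz  (b) Q = 0.0826  (c) BW = 945.4 Hz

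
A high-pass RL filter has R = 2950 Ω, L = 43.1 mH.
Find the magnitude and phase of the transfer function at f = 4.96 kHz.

Step 1 — Angular frequency: ω = 2π·4960 = 3.116e+04 rad/s.
Step 2 — Transfer function: H(jω) = jωL/(R + jωL).
Step 3 — Numerator jωL = j·1343; denominator R + jωL = 2950 + j1343.
Step 4 — H = 0.1717 + j0.3771.
Step 5 — Magnitude: |H| = 0.4144 (-7.7 dB); phase: φ = 65.5°.

|H| = 0.4144 (-7.7 dB), φ = 65.5°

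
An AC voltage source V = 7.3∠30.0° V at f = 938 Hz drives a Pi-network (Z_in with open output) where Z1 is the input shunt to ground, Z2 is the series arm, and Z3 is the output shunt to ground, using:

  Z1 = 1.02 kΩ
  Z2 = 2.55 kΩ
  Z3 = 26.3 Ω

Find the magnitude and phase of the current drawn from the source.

Step 1 — Angular frequency: ω = 2π·f = 2π·938 = 5894 rad/s.
Step 2 — Component impedances:
  Z1: Z = R = 1020 Ω
  Z2: Z = R = 2550 Ω
  Z3: Z = R = 26.3 Ω
Step 3 — With open output, the series arm Z2 and the output shunt Z3 appear in series to ground: Z2 + Z3 = 2576 Ω.
Step 4 — Parallel with input shunt Z1: Z_in = Z1 || (Z2 + Z3) = 730.7 Ω = 730.7∠0.0° Ω.
Step 5 — Source phasor: V = 7.3∠30.0° V = 6.322 + j3.65 V.
Step 6 — Ohm's law: I = V / Z_total = (6.322 + j3.65) / (730.7) = 0.008652 + j0.004995 A.
Step 7 — Convert to polar: |I| = 0.00999 A, ∠I = 30.0°.

I = 0.00999∠30.0° A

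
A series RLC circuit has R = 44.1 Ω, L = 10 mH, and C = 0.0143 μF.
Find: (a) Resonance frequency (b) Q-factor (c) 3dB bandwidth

Step 1 — Resonance: ω₀ = 1/√(LC) = 1/√(0.01·1.43e-08) = 8.362e+04 rad/s.
Step 2 — f₀ = ω₀/(2π) = 1.331e+04 Hz.
Step 3 — Series Q: Q = ω₀L/R = 8.362e+04·0.01/44.1 = 18.96.
Step 4 — Bandwidth: Δω = ω₀/Q = 4410 rad/s; BW = Δω/(2π) = 701.9 Hz.

(a) f₀ = 1.331e+04 Hz  (b) Q = 18.96  (c) BW = 701.9 Hz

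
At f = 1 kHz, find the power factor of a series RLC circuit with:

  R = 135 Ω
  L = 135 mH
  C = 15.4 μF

Step 1 — Angular frequency: ω = 2π·f = 2π·1000 = 6283 rad/s.
Step 2 — Component impedances:
  R: Z = R = 135 Ω
  L: Z = jωL = j·6283·0.135 = 0 + j848.2 Ω
  C: Z = 1/(jωC) = -j/(ω·C) = 0 - j10.33 Ω
Step 3 — Series combination: Z_total = R + L + C = 135 + j837.9 Ω = 848.7∠80.8° Ω.
Step 4 — Power factor: PF = cos(φ) = Re(Z)/|Z| = 135/848.7 = 0.1591.
Step 5 — Type: Im(Z) = 837.9 ⇒ lagging (phase φ = 80.8°).

PF = 0.1591 (lagging, φ = 80.8°)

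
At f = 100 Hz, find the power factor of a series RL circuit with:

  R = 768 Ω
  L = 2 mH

Step 1 — Angular frequency: ω = 2π·f = 2π·100 = 628.3 rad/s.
Step 2 — Component impedances:
  R: Z = R = 768 Ω
  L: Z = jωL = j·628.3·0.002 = 0 + j1.257 Ω
Step 3 — Series combination: Z_total = R + L = 768 + j1.257 Ω = 768∠0.1° Ω.
Step 4 — Power factor: PF = cos(φ) = Re(Z)/|Z| = 768/768 = 1.
Step 5 — Type: Im(Z) = 1.257 ⇒ lagging (phase φ = 0.1°).

PF = 1 (lagging, φ = 0.1°)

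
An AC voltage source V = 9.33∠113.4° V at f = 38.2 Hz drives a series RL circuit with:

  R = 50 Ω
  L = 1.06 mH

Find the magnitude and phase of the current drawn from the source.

Step 1 — Angular frequency: ω = 2π·f = 2π·38.2 = 240 rad/s.
Step 2 — Component impedances:
  R: Z = R = 50 Ω
  L: Z = jωL = j·240·0.00106 = 0 + j0.2544 Ω
Step 3 — Series combination: Z_total = R + L = 50 + j0.2544 Ω = 50∠0.3° Ω.
Step 4 — Source phasor: V = 9.33∠113.4° V = -3.705 + j8.563 V.
Step 5 — Ohm's law: I = V / Z_total = (-3.705 + j8.563) / (50 + j0.2544) = -0.07323 + j0.1716 A.
Step 6 — Convert to polar: |I| = 0.1866 A, ∠I = 113.1°.

I = 0.1866∠113.1° A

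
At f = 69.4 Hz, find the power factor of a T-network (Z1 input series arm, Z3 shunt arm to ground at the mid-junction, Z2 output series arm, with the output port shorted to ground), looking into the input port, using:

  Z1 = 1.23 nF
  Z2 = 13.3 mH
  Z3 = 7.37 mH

Step 1 — Angular frequency: ω = 2π·f = 2π·69.4 = 436.1 rad/s.
Step 2 — Component impedances:
  Z1: Z = 1/(jωC) = -j/(ω·C) = 0 - j1.864e+06 Ω
  Z2: Z = jωL = j·436.1·0.0133 = 0 + j5.8 Ω
  Z3: Z = jωL = j·436.1·0.00737 = 0 + j3.214 Ω
Step 3 — With the output port shorted to ground, the output series arm Z2 runs from the junction to ground; the shunt arm Z3 also runs from the junction to ground. They appear in parallel: Z3 || Z2 = 0 + j2.068 Ω.
Step 4 — Series with input arm Z1: Z_in = Z1 + (Z3 || Z2) = 0 - j1.864e+06 Ω = 1.864e+06∠-90.0° Ω.
Step 5 — Power factor: PF = cos(φ) = Re(Z)/|Z| = 0/1.864e+06 = 0.
Step 6 — Type: Im(Z) = -1.864e+06 ⇒ leading (phase φ = -90.0°).

PF = 0 (leading, φ = -90.0°)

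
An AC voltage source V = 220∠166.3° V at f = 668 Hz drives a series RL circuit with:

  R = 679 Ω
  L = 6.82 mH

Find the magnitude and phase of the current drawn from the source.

Step 1 — Angular frequency: ω = 2π·f = 2π·668 = 4197 rad/s.
Step 2 — Component impedances:
  R: Z = R = 679 Ω
  L: Z = jωL = j·4197·0.00682 = 0 + j28.62 Ω
Step 3 — Series combination: Z_total = R + L = 679 + j28.62 Ω = 679.6∠2.4° Ω.
Step 4 — Source phasor: V = 220∠166.3° V = -213.7 + j52.1 V.
Step 5 — Ohm's law: I = V / Z_total = (-213.7 + j52.1) / (679 + j28.62) = -0.311 + j0.08985 A.
Step 6 — Convert to polar: |I| = 0.3237 A, ∠I = 163.9°.

I = 0.3237∠163.9° A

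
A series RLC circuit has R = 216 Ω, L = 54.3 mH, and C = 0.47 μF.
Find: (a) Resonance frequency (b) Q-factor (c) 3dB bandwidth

Step 1 — Resonance condition Im(Z)=0 gives ω₀ = 1/√(LC).
Step 2 — ω₀ = 1/√(0.0543·4.7e-07) = 6260 rad/s.
Step 3 — f₀ = ω₀/(2π) = 996.3 Hz.
Step 4 — Series Q: Q = ω₀L/R = 6260·0.0543/216 = 1.574.
Step 5 — 3dB bandwidth: Δω = ω₀/Q = 3978 rad/s; BW = Δω/(2π) = 633.1 Hz.

(a) f₀ = 996.3 Hz  (b) Q = 1.574  (c) BW = 633.1 Hz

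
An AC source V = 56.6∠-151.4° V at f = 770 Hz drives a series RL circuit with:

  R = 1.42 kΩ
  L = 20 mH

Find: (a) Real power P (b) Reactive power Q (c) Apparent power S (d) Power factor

Step 1 — Angular frequency: ω = 2π·f = 2π·770 = 4838 rad/s.
Step 2 — Component impedances:
  R: Z = R = 1420 Ω
  L: Z = jωL = j·4838·0.02 = 0 + j96.76 Ω
Step 3 — Series combination: Z_total = R + L = 1420 + j96.76 Ω = 1423∠3.9° Ω.
Step 4 — Source phasor: V = 56.6∠-151.4° V = -49.69 - j27.09 V.
Step 5 — Current: I = V / Z = -0.03613 - j0.01662 A = 0.03977∠-155.3° A.
Step 6 — Complex power: S = V·I* = 2.246 + j0.153 VA.
Step 7 — Real power: P = Re(S) = 2.246 W.
Step 8 — Reactive power: Q = Im(S) = 0.153 VAR.
Step 9 — Apparent power: |S| = 2.251 VA.
Step 10 — Power factor: PF = P/|S| = 0.9977 (lagging).

(a) P = 2.246 W  (b) Q = 0.153 VAR  (c) S = 2.251 VA  (d) PF = 0.9977 (lagging)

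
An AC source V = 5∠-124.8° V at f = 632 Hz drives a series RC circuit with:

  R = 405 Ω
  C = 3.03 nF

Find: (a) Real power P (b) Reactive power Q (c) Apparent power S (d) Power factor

Step 1 — Angular frequency: ω = 2π·f = 2π·632 = 3971 rad/s.
Step 2 — Component impedances:
  R: Z = R = 405 Ω
  C: Z = 1/(jωC) = -j/(ω·C) = 0 - j8.311e+04 Ω
Step 3 — Series combination: Z_total = R + C = 405 - j8.311e+04 Ω = 8.311e+04∠-89.7° Ω.
Step 4 — Source phasor: V = 5∠-124.8° V = -2.854 - j4.106 V.
Step 5 — Current: I = V / Z = 4.923e-05 - j3.457e-05 A = 6.016e-05∠-35.1° A.
Step 6 — Complex power: S = V·I* = 1.466e-06 - j0.0003008 VA.
Step 7 — Real power: P = Re(S) = 1.466e-06 W.
Step 8 — Reactive power: Q = Im(S) = -0.0003008 VAR.
Step 9 — Apparent power: |S| = 0.0003008 VA.
Step 10 — Power factor: PF = P/|S| = 0.004873 (leading).

(a) P = 1.466e-06 W  (b) Q = -0.0003008 VAR  (c) S = 0.0003008 VA  (d) PF = 0.004873 (leading)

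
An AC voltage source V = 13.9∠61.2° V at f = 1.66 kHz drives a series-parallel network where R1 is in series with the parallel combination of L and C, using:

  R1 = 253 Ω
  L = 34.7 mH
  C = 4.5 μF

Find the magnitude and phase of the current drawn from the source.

Step 1 — Angular frequency: ω = 2π·f = 2π·1660 = 1.043e+04 rad/s.
Step 2 — Component impedances:
  R1: Z = R = 253 Ω
  L: Z = jωL = j·1.043e+04·0.0347 = 0 + j361.9 Ω
  C: Z = 1/(jωC) = -j/(ω·C) = 0 - j21.31 Ω
Step 3 — Parallel branch: L || C = 1/(1/L + 1/C) = 0 - j22.64 Ω.
Step 4 — Series with R1: Z_total = R1 + (L || C) = 253 - j22.64 Ω = 254∠-5.1° Ω.
Step 5 — Source phasor: V = 13.9∠61.2° V = 6.696 + j12.18 V.
Step 6 — Ohm's law: I = V / Z_total = (6.696 + j12.18) / (253 - j22.64) = 0.02198 + j0.05011 A.
Step 7 — Convert to polar: |I| = 0.05472 A, ∠I = 66.3°.

I = 0.05472∠66.3° A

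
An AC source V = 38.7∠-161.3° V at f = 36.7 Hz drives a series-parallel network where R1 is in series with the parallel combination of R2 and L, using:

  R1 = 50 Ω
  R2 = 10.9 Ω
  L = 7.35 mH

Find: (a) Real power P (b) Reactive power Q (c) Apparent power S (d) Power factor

Step 1 — Angular frequency: ω = 2π·f = 2π·36.7 = 230.6 rad/s.
Step 2 — Component impedances:
  R1: Z = R = 50 Ω
  R2: Z = R = 10.9 Ω
  L: Z = jωL = j·230.6·0.00735 = 0 + j1.695 Ω
Step 3 — Parallel branch: R2 || L = 1/(1/R2 + 1/L) = 0.2573 + j1.655 Ω.
Step 4 — Series with R1: Z_total = R1 + (R2 || L) = 50.26 + j1.655 Ω = 50.28∠1.9° Ω.
Step 5 — Source phasor: V = 38.7∠-161.3° V = -36.66 - j12.41 V.
Step 6 — Current: I = V / Z = -0.7367 - j0.2226 A = 0.7696∠-163.2° A.
Step 7 — Complex power: S = V·I* = 29.77 + j0.9802 VA.
Step 8 — Real power: P = Re(S) = 29.77 W.
Step 9 — Reactive power: Q = Im(S) = 0.9802 VAR.
Step 10 — Apparent power: |S| = 29.78 VA.
Step 11 — Power factor: PF = P/|S| = 0.9995 (lagging).

(a) P = 29.77 W  (b) Q = 0.9802 VAR  (c) S = 29.78 VA  (d) PF = 0.9995 (lagging)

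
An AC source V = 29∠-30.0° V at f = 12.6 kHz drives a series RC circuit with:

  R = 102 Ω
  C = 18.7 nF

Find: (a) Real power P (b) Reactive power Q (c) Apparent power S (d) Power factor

Step 1 — Angular frequency: ω = 2π·f = 2π·1.26e+04 = 7.917e+04 rad/s.
Step 2 — Component impedances:
  R: Z = R = 102 Ω
  C: Z = 1/(jωC) = -j/(ω·C) = 0 - j675.5 Ω
Step 3 — Series combination: Z_total = R + C = 102 - j675.5 Ω = 683.1∠-81.4° Ω.
Step 4 — Source phasor: V = 29∠-30.0° V = 25.11 - j14.5 V.
Step 5 — Current: I = V / Z = 0.02648 + j0.03318 A = 0.04245∠51.4° A.
Step 6 — Complex power: S = V·I* = 0.1838 - j1.217 VA.
Step 7 — Real power: P = Re(S) = 0.1838 W.
Step 8 — Reactive power: Q = Im(S) = -1.217 VAR.
Step 9 — Apparent power: |S| = 1.231 VA.
Step 10 — Power factor: PF = P/|S| = 0.1493 (leading).

(a) P = 0.1838 W  (b) Q = -1.217 VAR  (c) S = 1.231 VA  (d) PF = 0.1493 (leading)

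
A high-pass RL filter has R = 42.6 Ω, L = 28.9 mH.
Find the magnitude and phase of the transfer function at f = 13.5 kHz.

Step 1 — Angular frequency: ω = 2π·1.35e+04 = 8.482e+04 rad/s.
Step 2 — Transfer function: H(jω) = jωL/(R + jωL).
Step 3 — Numerator jωL = j·2451; denominator R + jωL = 42.6 + j2451.
Step 4 — H = 0.9997 + j0.01737.
Step 5 — Magnitude: |H| = 0.9998 (-0.0 dB); phase: φ = 1.0°.

|H| = 0.9998 (-0.0 dB), φ = 1.0°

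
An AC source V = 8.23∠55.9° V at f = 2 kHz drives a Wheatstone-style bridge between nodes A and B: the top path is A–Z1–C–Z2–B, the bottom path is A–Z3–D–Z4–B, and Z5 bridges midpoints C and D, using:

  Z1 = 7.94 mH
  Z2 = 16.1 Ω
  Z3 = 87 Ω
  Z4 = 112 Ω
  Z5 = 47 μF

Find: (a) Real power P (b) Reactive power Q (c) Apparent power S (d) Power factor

Step 1 — Angular frequency: ω = 2π·f = 2π·2000 = 1.257e+04 rad/s.
Step 2 — Component impedances:
  Z1: Z = jωL = j·1.257e+04·0.00794 = 0 + j99.78 Ω
  Z2: Z = R = 16.1 Ω
  Z3: Z = R = 87 Ω
  Z4: Z = R = 112 Ω
  Z5: Z = 1/(jωC) = -j/(ω·C) = 0 - j1.693 Ω
Step 3 — Bridge requires nodal analysis (the Z5 bridge couples midpoints C and D, so the two paths cannot be reduced to a simple series/parallel combination). Setting node B to ground and injecting 1 A at node A, the 3-node admittance system at A, C, D solves to V_A = Z_AB = 64.25 + j43.2 Ω = 77.42∠33.9° Ω.
Step 4 — Source phasor: V = 8.23∠55.9° V = 4.614 + j6.815 V.
Step 5 — Current: I = V / Z = 0.09857 + j0.0398 A = 0.1063∠22.0° A.
Step 6 — Complex power: S = V·I* = 0.726 + j0.4882 VA.
Step 7 — Real power: P = Re(S) = 0.726 W.
Step 8 — Reactive power: Q = Im(S) = 0.4882 VAR.
Step 9 — Apparent power: |S| = 0.8749 VA.
Step 10 — Power factor: PF = P/|S| = 0.8299 (lagging).

(a) P = 0.726 W  (b) Q = 0.4882 VAR  (c) S = 0.8749 VA  (d) PF = 0.8299 (lagging)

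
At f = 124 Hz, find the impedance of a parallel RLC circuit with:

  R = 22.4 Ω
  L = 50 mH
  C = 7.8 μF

Step 1 — Angular frequency: ω = 2π·f = 2π·124 = 779.1 rad/s.
Step 2 — Component impedances:
  R: Z = R = 22.4 Ω
  L: Z = jωL = j·779.1·0.05 = 0 + j38.96 Ω
  C: Z = 1/(jωC) = -j/(ω·C) = 0 - j164.6 Ω
Step 3 — Parallel combination: 1/Z_total = 1/R + 1/L + 1/C; Z_total = 18.78 + j8.243 Ω = 20.51∠23.7° Ω.

Z = 18.78 + j8.243 Ω = 20.51∠23.7° Ω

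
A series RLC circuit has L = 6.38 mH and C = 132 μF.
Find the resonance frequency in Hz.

Step 1 — Resonance condition Im(Z)=0 gives ω₀ = 1/√(LC).
Step 2 — ω₀ = 1/√(0.00638·0.000132) = 1090 rad/s.
Step 3 — f₀ = ω₀/(2π) = 173.4 Hz.

f₀ = 173.4 Hz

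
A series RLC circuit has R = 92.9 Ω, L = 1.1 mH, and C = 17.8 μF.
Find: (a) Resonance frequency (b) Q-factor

Step 1 — Resonance condition Im(Z)=0 gives ω₀ = 1/√(LC).
Step 2 — ω₀ = 1/√(0.0011·1.78e-05) = 7147 rad/s.
Step 3 — f₀ = ω₀/(2π) = 1137 Hz.
Step 4 — Series Q: Q = ω₀L/R = 7147·0.0011/92.9 = 0.08462.

(a) f₀ = 1137 Hz  (b) Q = 0.08462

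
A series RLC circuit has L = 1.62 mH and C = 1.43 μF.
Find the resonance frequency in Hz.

Step 1 — Resonance condition Im(Z)=0 gives ω₀ = 1/√(LC).
Step 2 — ω₀ = 1/√(0.00162·1.43e-06) = 2.078e+04 rad/s.
Step 3 — f₀ = ω₀/(2π) = 3307 Hz.

f₀ = 3307 Hz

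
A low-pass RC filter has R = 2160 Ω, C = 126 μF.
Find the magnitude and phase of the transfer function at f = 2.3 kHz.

Step 1 — Angular frequency: ω = 2π·2300 = 1.445e+04 rad/s.
Step 2 — Transfer function: H(jω) = 1/(1 + jωRC).
Step 3 — Denominator: 1 + jωRC = 1 + j·1.445e+04·2160·0.000126 = 1 + j3933.
Step 4 — H = 6.465e-08 - j0.0002543.
Step 5 — Magnitude: |H| = 0.0002543 (-71.9 dB); phase: φ = -90.0°.

|H| = 0.0002543 (-71.9 dB), φ = -90.0°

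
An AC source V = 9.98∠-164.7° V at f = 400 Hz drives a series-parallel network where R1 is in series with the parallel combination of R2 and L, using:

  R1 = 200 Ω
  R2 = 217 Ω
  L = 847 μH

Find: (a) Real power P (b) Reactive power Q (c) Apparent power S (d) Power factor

Step 1 — Angular frequency: ω = 2π·f = 2π·400 = 2513 rad/s.
Step 2 — Component impedances:
  R1: Z = R = 200 Ω
  R2: Z = R = 217 Ω
  L: Z = jωL = j·2513·0.000847 = 0 + j2.129 Ω
Step 3 — Parallel branch: R2 || L = 1/(1/R2 + 1/L) = 0.02088 + j2.129 Ω.
Step 4 — Series with R1: Z_total = R1 + (R2 || L) = 200 + j2.129 Ω = 200∠0.6° Ω.
Step 5 — Source phasor: V = 9.98∠-164.7° V = -9.626 - j2.633 V.
Step 6 — Current: I = V / Z = -0.04826 - j0.01265 A = 0.04989∠-165.3° A.
Step 7 — Complex power: S = V·I* = 0.4979 + j0.005298 VA.
Step 8 — Real power: P = Re(S) = 0.4979 W.
Step 9 — Reactive power: Q = Im(S) = 0.005298 VAR.
Step 10 — Apparent power: |S| = 0.4979 VA.
Step 11 — Power factor: PF = P/|S| = 0.9999 (lagging).

(a) P = 0.4979 W  (b) Q = 0.005298 VAR  (c) S = 0.4979 VA  (d) PF = 0.9999 (lagging)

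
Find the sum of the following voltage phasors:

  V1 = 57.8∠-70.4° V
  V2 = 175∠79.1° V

Step 1 — Convert each phasor to rectangular form:
  V1 = 57.8·(cos(-70.4°) + j·sin(-70.4°)) = 19.39 - j54.45 V
  V2 = 175·(cos(79.1°) + j·sin(79.1°)) = 33.09 + j171.8 V
Step 2 — Sum components: V_total = 52.48 + j117.4 V.
Step 3 — Convert to polar: |V_total| = 128.6 V, ∠V_total = 65.9°.

V_total = 128.6∠65.9° V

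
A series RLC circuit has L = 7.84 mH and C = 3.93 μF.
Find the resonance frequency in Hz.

Step 1 — Resonance condition Im(Z)=0 gives ω₀ = 1/√(LC).
Step 2 — ω₀ = 1/√(0.00784·3.93e-06) = 5697 rad/s.
Step 3 — f₀ = ω₀/(2π) = 906.7 Hz.

f₀ = 906.7 Hz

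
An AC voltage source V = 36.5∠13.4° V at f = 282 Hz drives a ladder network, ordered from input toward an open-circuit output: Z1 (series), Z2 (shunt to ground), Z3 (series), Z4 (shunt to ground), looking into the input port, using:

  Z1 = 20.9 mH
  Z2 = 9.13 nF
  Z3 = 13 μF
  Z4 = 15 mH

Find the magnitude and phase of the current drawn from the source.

Step 1 — Angular frequency: ω = 2π·f = 2π·282 = 1772 rad/s.
Step 2 — Component impedances:
  Z1: Z = jωL = j·1772·0.0209 = 0 + j37.03 Ω
  Z2: Z = 1/(jωC) = -j/(ω·C) = 0 - j6.182e+04 Ω
  Z3: Z = 1/(jωC) = -j/(ω·C) = 0 - j43.41 Ω
  Z4: Z = jωL = j·1772·0.015 = 0 + j26.58 Ω
Step 3 — Ladder network (open output): work backward from the far end, alternating series and parallel combinations. Z_in = 0 + j20.2 Ω = 20.2∠90.0° Ω.
Step 4 — Source phasor: V = 36.5∠13.4° V = 35.51 + j8.459 V.
Step 5 — Ohm's law: I = V / Z_total = (35.51 + j8.459) / (0 + j20.2) = 0.4187 - j1.758 A.
Step 6 — Convert to polar: |I| = 1.807 A, ∠I = -76.6°.

I = 1.807∠-76.6° A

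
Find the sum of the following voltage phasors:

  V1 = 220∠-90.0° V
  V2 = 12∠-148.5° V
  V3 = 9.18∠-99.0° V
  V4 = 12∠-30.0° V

Step 1 — Convert each phasor to rectangular form:
  V1 = 220·(cos(-90.0°) + j·sin(-90.0°)) = 0 - j220 V
  V2 = 12·(cos(-148.5°) + j·sin(-148.5°)) = -10.23 - j6.27 V
  V3 = 9.18·(cos(-99.0°) + j·sin(-99.0°)) = -1.436 - j9.067 V
  V4 = 12·(cos(-30.0°) + j·sin(-30.0°)) = 10.39 - j6 V
Step 2 — Sum components: V_total = -1.275 - j241.3 V.
Step 3 — Convert to polar: |V_total| = 241.3 V, ∠V_total = -90.3°.

V_total = 241.3∠-90.3° V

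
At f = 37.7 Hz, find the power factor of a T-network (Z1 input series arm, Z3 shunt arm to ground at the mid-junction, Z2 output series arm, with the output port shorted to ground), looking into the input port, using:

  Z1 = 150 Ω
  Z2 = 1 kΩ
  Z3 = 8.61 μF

Step 1 — Angular frequency: ω = 2π·f = 2π·37.7 = 236.9 rad/s.
Step 2 — Component impedances:
  Z1: Z = R = 150 Ω
  Z2: Z = R = 1000 Ω
  Z3: Z = 1/(jωC) = -j/(ω·C) = 0 - j490.3 Ω
Step 3 — With the output port shorted to ground, the output series arm Z2 runs from the junction to ground; the shunt arm Z3 also runs from the junction to ground. They appear in parallel: Z3 || Z2 = 193.8 - j395.3 Ω.
Step 4 — Series with input arm Z1: Z_in = Z1 + (Z3 || Z2) = 343.8 - j395.3 Ω = 523.9∠-49.0° Ω.
Step 5 — Power factor: PF = cos(φ) = Re(Z)/|Z| = 343.81/523.89 = 0.6563.
Step 6 — Type: Im(Z) = -395.3 ⇒ leading (phase φ = -49.0°).

PF = 0.6563 (leading, φ = -49.0°)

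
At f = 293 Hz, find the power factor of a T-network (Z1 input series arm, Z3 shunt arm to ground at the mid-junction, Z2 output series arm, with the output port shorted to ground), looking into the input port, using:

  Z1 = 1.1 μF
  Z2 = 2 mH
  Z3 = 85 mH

Step 1 — Angular frequency: ω = 2π·f = 2π·293 = 1841 rad/s.
Step 2 — Component impedances:
  Z1: Z = 1/(jωC) = -j/(ω·C) = 0 - j493.8 Ω
  Z2: Z = jωL = j·1841·0.002 = 0 + j3.682 Ω
  Z3: Z = jωL = j·1841·0.085 = 0 + j156.5 Ω
Step 3 — With the output port shorted to ground, the output series arm Z2 runs from the junction to ground; the shunt arm Z3 also runs from the junction to ground. They appear in parallel: Z3 || Z2 = 0 + j3.597 Ω.
Step 4 — Series with input arm Z1: Z_in = Z1 + (Z3 || Z2) = 0 - j490.2 Ω = 490.2∠-90.0° Ω.
Step 5 — Power factor: PF = cos(φ) = Re(Z)/|Z| = 0/490.2 = 0.
Step 6 — Type: Im(Z) = -490.2 ⇒ leading (phase φ = -90.0°).

PF = 0 (leading, φ = -90.0°)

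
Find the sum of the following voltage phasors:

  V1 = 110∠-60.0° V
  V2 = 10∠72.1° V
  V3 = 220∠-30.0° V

Step 1 — Convert each phasor to rectangular form:
  V1 = 110·(cos(-60.0°) + j·sin(-60.0°)) = 55 - j95.26 V
  V2 = 10·(cos(72.1°) + j·sin(72.1°)) = 3.074 + j9.516 V
  V3 = 220·(cos(-30.0°) + j·sin(-30.0°)) = 190.5 - j110 V
Step 2 — Sum components: V_total = 248.6 - j195.7 V.
Step 3 — Convert to polar: |V_total| = 316.4 V, ∠V_total = -38.2°.

V_total = 316.4∠-38.2° V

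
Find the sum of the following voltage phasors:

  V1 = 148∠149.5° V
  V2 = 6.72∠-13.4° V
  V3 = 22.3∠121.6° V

Step 1 — Convert each phasor to rectangular form:
  V1 = 148·(cos(149.5°) + j·sin(149.5°)) = -127.5 + j75.12 V
  V2 = 6.72·(cos(-13.4°) + j·sin(-13.4°)) = 6.537 - j1.557 V
  V3 = 22.3·(cos(121.6°) + j·sin(121.6°)) = -11.68 + j18.99 V
Step 2 — Sum components: V_total = -132.7 + j92.55 V.
Step 3 — Convert to polar: |V_total| = 161.8 V, ∠V_total = 145.1°.

V_total = 161.8∠145.1° V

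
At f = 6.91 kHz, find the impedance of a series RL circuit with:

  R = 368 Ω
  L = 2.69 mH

Step 1 — Angular frequency: ω = 2π·f = 2π·6910 = 4.342e+04 rad/s.
Step 2 — Component impedances:
  R: Z = R = 368 Ω
  L: Z = jωL = j·4.342e+04·0.00269 = 0 + j116.8 Ω
Step 3 — Series combination: Z_total = R + L = 368 + j116.8 Ω = 386.1∠17.6° Ω.

Z = 368 + j116.8 Ω = 386.1∠17.6° Ω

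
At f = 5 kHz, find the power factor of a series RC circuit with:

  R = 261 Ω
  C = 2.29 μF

Step 1 — Angular frequency: ω = 2π·f = 2π·5000 = 3.142e+04 rad/s.
Step 2 — Component impedances:
  R: Z = R = 261 Ω
  C: Z = 1/(jωC) = -j/(ω·C) = 0 - j13.9 Ω
Step 3 — Series combination: Z_total = R + C = 261 - j13.9 Ω = 261.4∠-3.0° Ω.
Step 4 — Power factor: PF = cos(φ) = Re(Z)/|Z| = 261/261.37 = 0.9986.
Step 5 — Type: Im(Z) = -13.9 ⇒ leading (phase φ = -3.0°).

PF = 0.9986 (leading, φ = -3.0°)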